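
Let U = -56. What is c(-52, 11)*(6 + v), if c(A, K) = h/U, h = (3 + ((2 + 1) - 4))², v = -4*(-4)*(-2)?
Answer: 13/7 ≈ 1.8571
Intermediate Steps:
v = -32 (v = 16*(-2) = -32)
h = 4 (h = (3 + (3 - 4))² = (3 - 1)² = 2² = 4)
c(A, K) = -1/14 (c(A, K) = 4/(-56) = 4*(-1/56) = -1/14)
c(-52, 11)*(6 + v) = -(6 - 32)/14 = -1/14*(-26) = 13/7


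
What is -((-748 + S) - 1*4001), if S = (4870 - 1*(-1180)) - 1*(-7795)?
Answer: -9096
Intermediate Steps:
S = 13845 (S = (4870 + 1180) + 7795 = 6050 + 7795 = 13845)
-((-748 + S) - 1*4001) = -((-748 + 13845) - 1*4001) = -(13097 - 4001) = -1*9096 = -9096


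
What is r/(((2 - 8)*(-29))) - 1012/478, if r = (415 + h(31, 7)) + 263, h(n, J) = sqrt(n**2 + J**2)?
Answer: 12333/6931 + sqrt(1010)/174 ≈ 1.9620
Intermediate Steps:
h(n, J) = sqrt(J**2 + n**2)
r = 678 + sqrt(1010) (r = (415 + sqrt(7**2 + 31**2)) + 263 = (415 + sqrt(49 + 961)) + 263 = (415 + sqrt(1010)) + 263 = 678 + sqrt(1010) ≈ 709.78)
r/(((2 - 8)*(-29))) - 1012/478 = (678 + sqrt(1010))/(((2 - 8)*(-29))) - 1012/478 = (678 + sqrt(1010))/((-6*(-29))) - 1012*1/478 = (678 + sqrt(1010))/174 - 506/239 = (678 + sqrt(1010))*(1/174) - 506/239 = (113/29 + sqrt(1010)/174) - 506/239 = 12333/6931 + sqrt(1010)/174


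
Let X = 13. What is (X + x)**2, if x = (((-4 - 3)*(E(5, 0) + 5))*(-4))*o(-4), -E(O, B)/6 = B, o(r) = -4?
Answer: 299209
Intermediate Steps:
E(O, B) = -6*B
x = -560 (x = (((-4 - 3)*(-6*0 + 5))*(-4))*(-4) = (-7*(0 + 5)*(-4))*(-4) = (-7*5*(-4))*(-4) = -35*(-4)*(-4) = 140*(-4) = -560)
(X + x)**2 = (13 - 560)**2 = (-547)**2 = 299209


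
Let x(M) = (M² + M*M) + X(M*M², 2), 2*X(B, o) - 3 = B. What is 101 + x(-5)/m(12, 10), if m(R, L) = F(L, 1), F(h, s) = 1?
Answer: 90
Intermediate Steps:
X(B, o) = 3/2 + B/2
m(R, L) = 1
x(M) = 3/2 + M³/2 + 2*M² (x(M) = (M² + M*M) + (3/2 + (M*M²)/2) = (M² + M²) + (3/2 + M³/2) = 2*M² + (3/2 + M³/2) = 3/2 + M³/2 + 2*M²)
101 + x(-5)/m(12, 10) = 101 + (3/2 + (½)*(-5)³ + 2*(-5)²)/1 = 101 + (3/2 + (½)*(-125) + 2*25)*1 = 101 + (3/2 - 125/2 + 50)*1 = 101 - 11*1 = 101 - 11 = 90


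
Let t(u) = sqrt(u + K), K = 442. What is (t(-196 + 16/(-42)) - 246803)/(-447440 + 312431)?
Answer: 246803/135009 - sqrt(108318)/2835189 ≈ 1.8279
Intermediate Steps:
t(u) = sqrt(442 + u) (t(u) = sqrt(u + 442) = sqrt(442 + u))
(t(-196 + 16/(-42)) - 246803)/(-447440 + 312431) = (sqrt(442 + (-196 + 16/(-42))) - 246803)/(-447440 + 312431) = (sqrt(442 + (-196 + 16*(-1/42))) - 246803)/(-135009) = (sqrt(442 + (-196 - 8/21)) - 246803)*(-1/135009) = (sqrt(442 - 4124/21) - 246803)*(-1/135009) = (sqrt(5158/21) - 246803)*(-1/135009) = (sqrt(108318)/21 - 246803)*(-1/135009) = (-246803 + sqrt(108318)/21)*(-1/135009) = 246803/135009 - sqrt(108318)/2835189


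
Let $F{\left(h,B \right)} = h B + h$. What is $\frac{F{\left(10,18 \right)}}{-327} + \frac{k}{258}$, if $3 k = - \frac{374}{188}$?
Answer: $- \frac{4628263}{7930404} \approx -0.58361$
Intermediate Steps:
$k = - \frac{187}{282}$ ($k = \frac{\left(-374\right) \frac{1}{188}}{3} = \frac{1}{3} \left(- \frac{187}{94}\right) = - \frac{187}{282} \approx -0.66312$)
$F{\left(h,B \right)} = h + B h$ ($F{\left(h,B \right)} = B h + h = h + B h$)
$\frac{F{\left(10,18 \right)}}{-327} + \frac{k}{258} = \frac{10 \left(1 + 18\right)}{-327} - \frac{187}{282 \cdot 258} = 10 \cdot 19 \left(- \frac{1}{327}\right) - \frac{187}{72756} = 190 \left(- \frac{1}{327}\right) - \frac{187}{72756} = - \frac{190}{327} - \frac{187}{72756} = - \frac{4628263}{7930404}$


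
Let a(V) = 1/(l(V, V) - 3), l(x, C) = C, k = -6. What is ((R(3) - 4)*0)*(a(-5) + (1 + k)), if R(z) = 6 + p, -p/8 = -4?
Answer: 0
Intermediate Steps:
p = 32 (p = -8*(-4) = 32)
a(V) = 1/(-3 + V) (a(V) = 1/(V - 3) = 1/(-3 + V))
R(z) = 38 (R(z) = 6 + 32 = 38)
((R(3) - 4)*0)*(a(-5) + (1 + k)) = ((38 - 4)*0)*(1/(-3 - 5) + (1 - 6)) = (34*0)*(1/(-8) - 5) = 0*(-1/8 - 5) = 0*(-41/8) = 0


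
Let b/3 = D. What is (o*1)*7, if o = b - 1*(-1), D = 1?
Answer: 28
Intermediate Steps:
b = 3 (b = 3*1 = 3)
o = 4 (o = 3 - 1*(-1) = 3 + 1 = 4)
(o*1)*7 = (4*1)*7 = 4*7 = 28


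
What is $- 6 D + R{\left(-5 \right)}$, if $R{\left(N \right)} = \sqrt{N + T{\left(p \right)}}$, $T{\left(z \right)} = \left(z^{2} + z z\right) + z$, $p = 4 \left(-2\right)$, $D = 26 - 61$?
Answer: $210 + \sqrt{115} \approx 220.72$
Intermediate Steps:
$D = -35$ ($D = 26 - 61 = -35$)
$p = -8$
$T{\left(z \right)} = z + 2 z^{2}$ ($T{\left(z \right)} = \left(z^{2} + z^{2}\right) + z = 2 z^{2} + z = z + 2 z^{2}$)
$R{\left(N \right)} = \sqrt{120 + N}$ ($R{\left(N \right)} = \sqrt{N - 8 \left(1 + 2 \left(-8\right)\right)} = \sqrt{N - 8 \left(1 - 16\right)} = \sqrt{N - -120} = \sqrt{N + 120} = \sqrt{120 + N}$)
$- 6 D + R{\left(-5 \right)} = \left(-6\right) \left(-35\right) + \sqrt{120 - 5} = 210 + \sqrt{115}$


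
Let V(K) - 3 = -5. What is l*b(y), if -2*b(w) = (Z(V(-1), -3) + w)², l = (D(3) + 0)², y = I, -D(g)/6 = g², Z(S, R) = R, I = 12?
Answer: -118098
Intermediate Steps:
V(K) = -2 (V(K) = 3 - 5 = -2)
D(g) = -6*g²
y = 12
l = 2916 (l = (-6*3² + 0)² = (-6*9 + 0)² = (-54 + 0)² = (-54)² = 2916)
b(w) = -(-3 + w)²/2
l*b(y) = 2916*(-(-3 + 12)²/2) = 2916*(-½*9²) = 2916*(-½*81) = 2916*(-81/2) = -118098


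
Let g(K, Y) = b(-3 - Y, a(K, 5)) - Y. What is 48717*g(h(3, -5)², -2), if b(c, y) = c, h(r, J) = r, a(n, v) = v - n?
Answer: 48717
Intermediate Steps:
g(K, Y) = -3 - 2*Y (g(K, Y) = (-3 - Y) - Y = -3 - 2*Y)
48717*g(h(3, -5)², -2) = 48717*(-3 - 2*(-2)) = 48717*(-3 + 4) = 48717*1 = 48717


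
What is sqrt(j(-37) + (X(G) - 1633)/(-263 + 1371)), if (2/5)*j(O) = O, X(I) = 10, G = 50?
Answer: I*sqrt(28839301)/554 ≈ 9.6935*I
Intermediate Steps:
j(O) = 5*O/2
sqrt(j(-37) + (X(G) - 1633)/(-263 + 1371)) = sqrt((5/2)*(-37) + (10 - 1633)/(-263 + 1371)) = sqrt(-185/2 - 1623/1108) = sqrt(-104113/1108) = I*sqrt(28839301)/554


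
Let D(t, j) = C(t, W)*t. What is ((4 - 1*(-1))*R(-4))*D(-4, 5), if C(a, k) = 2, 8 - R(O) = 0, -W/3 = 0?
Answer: -320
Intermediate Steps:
W = 0 (W = -3*0 = 0)
R(O) = 8 (R(O) = 8 - 1*0 = 8 + 0 = 8)
D(t, j) = 2*t
((4 - 1*(-1))*R(-4))*D(-4, 5) = ((4 - 1*(-1))*8)*(2*(-4)) = ((4 + 1)*8)*(-8) = (5*8)*(-8) = 40*(-8) = -320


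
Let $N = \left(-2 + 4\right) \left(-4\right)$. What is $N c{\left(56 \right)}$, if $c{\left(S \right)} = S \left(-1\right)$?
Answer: $448$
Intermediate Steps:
$N = -8$ ($N = 2 \left(-4\right) = -8$)
$c{\left(S \right)} = - S$
$N c{\left(56 \right)} = - 8 \left(\left(-1\right) 56\right) = \left(-8\right) \left(-56\right) = 448$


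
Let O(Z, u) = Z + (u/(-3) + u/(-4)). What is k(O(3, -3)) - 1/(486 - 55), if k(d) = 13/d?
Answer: 22393/8189 ≈ 2.7345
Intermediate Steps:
O(Z, u) = Z - 7*u/12 (O(Z, u) = Z + (u*(-⅓) + u*(-¼)) = Z + (-u/3 - u/4) = Z - 7*u/12)
k(O(3, -3)) - 1/(486 - 55) = 13/(3 - 7/12*(-3)) - 1/(486 - 55) = 13/(3 + 7/4) - 1/431 = 13/(19/4) - 1*1/431 = 13*(4/19) - 1/431 = 52/19 - 1/431 = 22393/8189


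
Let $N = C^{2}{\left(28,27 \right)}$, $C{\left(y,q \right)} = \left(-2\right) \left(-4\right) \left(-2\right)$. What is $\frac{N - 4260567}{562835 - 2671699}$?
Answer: $\frac{4260311}{2108864} \approx 2.0202$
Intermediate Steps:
$C{\left(y,q \right)} = -16$ ($C{\left(y,q \right)} = 8 \left(-2\right) = -16$)
$N = 256$ ($N = \left(-16\right)^{2} = 256$)
$\frac{N - 4260567}{562835 - 2671699} = \frac{256 - 4260567}{562835 - 2671699} = - \frac{4260311}{-2108864} = \left(-4260311\right) \left(- \frac{1}{2108864}\right) = \frac{4260311}{2108864}$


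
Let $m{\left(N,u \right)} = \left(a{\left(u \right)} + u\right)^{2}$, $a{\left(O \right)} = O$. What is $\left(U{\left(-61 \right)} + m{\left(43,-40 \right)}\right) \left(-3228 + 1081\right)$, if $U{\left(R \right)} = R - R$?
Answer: $-13740800$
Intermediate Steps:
$U{\left(R \right)} = 0$
$m{\left(N,u \right)} = 4 u^{2}$ ($m{\left(N,u \right)} = \left(u + u\right)^{2} = \left(2 u\right)^{2} = 4 u^{2}$)
$\left(U{\left(-61 \right)} + m{\left(43,-40 \right)}\right) \left(-3228 + 1081\right) = \left(0 + 4 \left(-40\right)^{2}\right) \left(-3228 + 1081\right) = \left(0 + 4 \cdot 1600\right) \left(-2147\right) = \left(0 + 6400\right) \left(-2147\right) = 6400 \left(-2147\right) = -13740800$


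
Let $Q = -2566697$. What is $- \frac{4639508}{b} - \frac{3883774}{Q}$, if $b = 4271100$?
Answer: $\frac{1169943966581}{2740654889175} \approx 0.42688$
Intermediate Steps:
$- \frac{4639508}{b} - \frac{3883774}{Q} = - \frac{4639508}{4271100} - \frac{3883774}{-2566697} = \left(-4639508\right) \frac{1}{4271100} - - \frac{3883774}{2566697} = - \frac{1159877}{1067775} + \frac{3883774}{2566697} = \frac{1169943966581}{2740654889175}$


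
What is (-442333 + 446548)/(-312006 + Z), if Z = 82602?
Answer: -1405/76468 ≈ -0.018374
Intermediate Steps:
(-442333 + 446548)/(-312006 + Z) = (-442333 + 446548)/(-312006 + 82602) = 4215/(-229404) = 4215*(-1/229404) = -1405/76468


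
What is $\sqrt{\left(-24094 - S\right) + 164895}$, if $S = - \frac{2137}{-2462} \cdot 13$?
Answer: $\frac{3 \sqrt{94820997758}}{2462} \approx 375.22$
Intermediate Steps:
$S = \frac{27781}{2462}$ ($S = \left(-2137\right) \left(- \frac{1}{2462}\right) 13 = \frac{2137}{2462} \cdot 13 = \frac{27781}{2462} \approx 11.284$)
$\sqrt{\left(-24094 - S\right) + 164895} = \sqrt{\left(-24094 - \frac{27781}{2462}\right) + 164895} = \sqrt{- \frac{59347209}{2462} + 164895} = \sqrt{\frac{346624281}{2462}} = \frac{3 \sqrt{94820997758}}{2462}$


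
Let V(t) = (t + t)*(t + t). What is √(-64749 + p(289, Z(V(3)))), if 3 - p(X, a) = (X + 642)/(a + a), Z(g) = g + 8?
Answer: I*√125368738/44 ≈ 254.47*I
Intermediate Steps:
V(t) = 4*t² (V(t) = (2*t)*(2*t) = 4*t²)
Z(g) = 8 + g
p(X, a) = 3 - (642 + X)/(2*a) (p(X, a) = 3 - (X + 642)/(a + a) = 3 - (642 + X)/(2*a))
√(-64749 + p(289, Z(V(3)))) = √(-64749 + (-642 - 1*289 + 6*(8 + 4*3²))/(2*(8 + 4*3²))) = √(-64749 + (-642 - 289 + 6*(8 + 4*9))/(2*(8 + 4*9))) = √(-64749 + (-642 - 289 + 6*(8 + 36))/(2*(8 + 36))) = √(-64749 + (½)*(-642 - 289 + 6*44)/44) = √(-64749 + (½)*(1/44)*(-642 - 289 + 264)) = √(-64749 + (½)*(1/44)*(-667)) = √(-64749 - 667/88) = √(-5698579/88) = I*√125368738/44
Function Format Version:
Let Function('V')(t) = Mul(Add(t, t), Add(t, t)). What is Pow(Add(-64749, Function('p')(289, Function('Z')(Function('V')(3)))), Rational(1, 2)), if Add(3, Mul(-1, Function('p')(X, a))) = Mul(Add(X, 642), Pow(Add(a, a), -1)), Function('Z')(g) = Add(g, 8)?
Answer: Mul(Rational(1, 44), I, Pow(125368738, Rational(1, 2))) ≈ Mul(254.47, I)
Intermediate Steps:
Function('V')(t) = Mul(4, Pow(t, 2)) (Function('V')(t) = Mul(Mul(2, t), Mul(2, t)) = Mul(4, Pow(t, 2)))
Function('Z')(g) = Add(8, g)
Function('p')(X, a) = Add(3, Mul(Rational(-1, 2), Pow(a, -1), Add(642, X))) (Function('p')(X, a) = Add(3, Mul(-1, Mul(Add(X, 642), Pow(Add(a, a), -1)))) = Add(3, Mul(-1, Mul(Add(642, X), Pow(Mul(2, a), -1)))) = Add(3, Mul(-1, Mul(Add(642, X), Mul(Rational(1, 2), Pow(a, -1))))) = Add(3, Mul(-1, Mul(Rational(1, 2), Pow(a, -1), Add(642, X)))) = Add(3, Mul(Rational(-1, 2), Pow(a, -1), Add(642, X))))
Pow(Add(-64749, Function('p')(289, Function('Z')(Function('V')(3)))), Rational(1, 2)) = Pow(Add(-64749, Mul(Rational(1, 2), Pow(Add(8, Mul(4, Pow(3, 2))), -1), Add(-642, Mul(-1, 289), Mul(6, Add(8, Mul(4, Pow(3, 2))))))), Rational(1, 2)) = Pow(Add(-64749, Mul(Rational(1, 2), Pow(Add(8, Mul(4, 9)), -1), Add(-642, -289, Mul(6, Add(8, Mul(4, 9)))))), Rational(1, 2)) = Pow(Add(-64749, Mul(Rational(1, 2), Pow(Add(8, 36), -1), Add(-642, -289, Mul(6, Add(8, 36))))), Rational(1, 2)) = Pow(Add(-64749, Mul(Rational(1, 2), Pow(44, -1), Add(-642, -289, Mul(6, 44)))), Rational(1, 2)) = Pow(Add(-64749, Mul(Rational(1, 2), Rational(1, 44), Add(-642, -289, 264))), Rational(1, 2)) = Pow(Add(-64749, Mul(Rational(1, 2), Rational(1, 44), -667)), Rational(1, 2)) = Pow(Add(-64749, Rational(-667, 88)), Rational(1, 2)) = Pow(Rational(-5698579, 88), Rational(1, 2)) = Mul(Rational(1, 44), I, Pow(125368738, Rational(1, 2)))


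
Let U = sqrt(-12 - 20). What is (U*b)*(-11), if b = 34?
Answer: -1496*I*sqrt(2) ≈ -2115.7*I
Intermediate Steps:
U = 4*I*sqrt(2) (U = sqrt(-32) = 4*I*sqrt(2) ≈ 5.6569*I)
(U*b)*(-11) = ((4*I*sqrt(2))*34)*(-11) = (136*I*sqrt(2))*(-11) = -1496*I*sqrt(2)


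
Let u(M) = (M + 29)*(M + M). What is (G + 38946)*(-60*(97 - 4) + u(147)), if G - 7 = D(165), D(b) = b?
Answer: 1805843352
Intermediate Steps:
u(M) = 2*M*(29 + M) (u(M) = (29 + M)*(2*M) = 2*M*(29 + M))
G = 172 (G = 7 + 165 = 172)
(G + 38946)*(-60*(97 - 4) + u(147)) = (172 + 38946)*(-60*(97 - 4) + 2*147*(29 + 147)) = 39118*(-60*93 + 2*147*176) = 39118*(-5580 + 51744) = 39118*46164 = 1805843352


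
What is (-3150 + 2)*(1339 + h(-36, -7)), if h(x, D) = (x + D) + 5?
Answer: -4095548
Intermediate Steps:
h(x, D) = 5 + D + x (h(x, D) = (D + x) + 5 = 5 + D + x)
(-3150 + 2)*(1339 + h(-36, -7)) = (-3150 + 2)*(1339 + (5 - 7 - 36)) = -3148*(1339 - 38) = -3148*1301 = -4095548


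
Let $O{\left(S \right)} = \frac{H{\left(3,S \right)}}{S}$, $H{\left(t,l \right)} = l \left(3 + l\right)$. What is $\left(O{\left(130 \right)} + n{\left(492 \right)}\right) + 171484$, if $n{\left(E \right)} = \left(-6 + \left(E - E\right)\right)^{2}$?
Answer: $171653$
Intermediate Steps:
$n{\left(E \right)} = 36$ ($n{\left(E \right)} = \left(-6 + 0\right)^{2} = \left(-6\right)^{2} = 36$)
$O{\left(S \right)} = 3 + S$ ($O{\left(S \right)} = \frac{S \left(3 + S\right)}{S} = 3 + S$)
$\left(O{\left(130 \right)} + n{\left(492 \right)}\right) + 171484 = \left(\left(3 + 130\right) + 36\right) + 171484 = \left(133 + 36\right) + 171484 = 169 + 171484 = 171653$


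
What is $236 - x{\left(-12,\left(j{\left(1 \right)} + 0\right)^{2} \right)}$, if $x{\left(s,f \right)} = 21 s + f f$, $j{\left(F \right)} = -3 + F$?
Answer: $472$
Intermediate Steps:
$x{\left(s,f \right)} = f^{2} + 21 s$ ($x{\left(s,f \right)} = 21 s + f^{2} = f^{2} + 21 s$)
$236 - x{\left(-12,\left(j{\left(1 \right)} + 0\right)^{2} \right)} = 236 - \left(\left(\left(\left(-3 + 1\right) + 0\right)^{2}\right)^{2} + 21 \left(-12\right)\right) = 236 - \left(\left(\left(-2 + 0\right)^{2}\right)^{2} - 252\right) = 236 - \left(\left(\left(-2\right)^{2}\right)^{2} - 252\right) = 236 - \left(4^{2} - 252\right) = 236 - \left(16 - 252\right) = 236 - -236 = 236 + 236 = 472$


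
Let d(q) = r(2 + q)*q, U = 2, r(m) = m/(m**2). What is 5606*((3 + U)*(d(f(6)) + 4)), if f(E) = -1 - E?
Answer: 151362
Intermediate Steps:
r(m) = 1/m (r(m) = m/m**2 = 1/m)
d(q) = q/(2 + q)
5606*((3 + U)*(d(f(6)) + 4)) = 5606*((3 + 2)*((-1 - 1*6)/(2 + (-1 - 1*6)) + 4)) = 5606*(5*((-1 - 6)/(2 + (-1 - 6)) + 4)) = 5606*(5*(-7/(2 - 7) + 4)) = 5606*(5*(-7/(-5) + 4)) = 5606*(5*(-7*(-1/5) + 4)) = 5606*(5*(7/5 + 4)) = 5606*(5*(27/5)) = 5606*27 = 151362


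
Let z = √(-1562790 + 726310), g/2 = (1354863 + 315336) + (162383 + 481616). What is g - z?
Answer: 4628396 - 8*I*√13070 ≈ 4.6284e+6 - 914.59*I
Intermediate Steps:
g = 4628396 (g = 2*((1354863 + 315336) + (162383 + 481616)) = 2*(1670199 + 643999) = 2*2314198 = 4628396)
z = 8*I*√13070 (z = √(-836480) = 8*I*√13070 ≈ 914.59*I)
g - z = 4628396 - 8*I*√13070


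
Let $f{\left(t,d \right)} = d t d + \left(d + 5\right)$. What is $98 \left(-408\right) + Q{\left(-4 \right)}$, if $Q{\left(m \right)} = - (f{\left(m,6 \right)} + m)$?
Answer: $-39847$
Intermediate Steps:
$f{\left(t,d \right)} = 5 + d + t d^{2}$ ($f{\left(t,d \right)} = t d^{2} + \left(5 + d\right) = 5 + d + t d^{2}$)
$Q{\left(m \right)} = -11 - 37 m$ ($Q{\left(m \right)} = - (\left(5 + 6 + m 6^{2}\right) + m) = - (\left(5 + 6 + m 36\right) + m) = - (\left(5 + 6 + 36 m\right) + m) = - (\left(11 + 36 m\right) + m) = - (11 + 37 m) = -11 - 37 m$)
$98 \left(-408\right) + Q{\left(-4 \right)} = 98 \left(-408\right) - -137 = -39984 + \left(-11 + 148\right) = -39984 + 137 = -39847$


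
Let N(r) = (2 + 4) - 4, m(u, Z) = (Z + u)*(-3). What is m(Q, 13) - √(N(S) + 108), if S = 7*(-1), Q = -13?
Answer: -√110 ≈ -10.488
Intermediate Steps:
S = -7
m(u, Z) = -3*Z - 3*u
N(r) = 2 (N(r) = 6 - 4 = 2)
m(Q, 13) - √(N(S) + 108) = (-3*13 - 3*(-13)) - √(2 + 108) = (-39 + 39) - √110 = 0 - √110 = -√110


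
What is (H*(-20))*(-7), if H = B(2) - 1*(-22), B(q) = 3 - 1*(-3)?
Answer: 3920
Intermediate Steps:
B(q) = 6 (B(q) = 3 + 3 = 6)
H = 28 (H = 6 - 1*(-22) = 6 + 22 = 28)
(H*(-20))*(-7) = (28*(-20))*(-7) = -560*(-7) = 3920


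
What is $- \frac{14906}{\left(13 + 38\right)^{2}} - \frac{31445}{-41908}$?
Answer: $- \frac{542892203}{109002708} \approx -4.9805$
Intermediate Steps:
$- \frac{14906}{\left(13 + 38\right)^{2}} - \frac{31445}{-41908} = - \frac{14906}{51^{2}} - - \frac{31445}{41908} = - \frac{14906}{2601} + \frac{31445}{41908} = - \frac{542892203}{109002708}$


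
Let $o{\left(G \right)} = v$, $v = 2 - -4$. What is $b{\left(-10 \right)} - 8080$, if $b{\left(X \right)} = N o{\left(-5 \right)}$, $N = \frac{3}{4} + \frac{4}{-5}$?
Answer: $- \frac{80803}{10} \approx -8080.3$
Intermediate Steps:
$v = 6$ ($v = 2 + 4 = 6$)
$N = - \frac{1}{20}$ ($N = 3 \cdot \frac{1}{4} + 4 \left(- \frac{1}{5}\right) = \frac{3}{4} - \frac{4}{5} = - \frac{1}{20} \approx -0.05$)
$o{\left(G \right)} = 6$
$b{\left(X \right)} = - \frac{3}{10}$ ($b{\left(X \right)} = \left(- \frac{1}{20}\right) 6 = - \frac{3}{10}$)
$b{\left(-10 \right)} - 8080 = - \frac{3}{10} - 8080 = - \frac{80803}{10}$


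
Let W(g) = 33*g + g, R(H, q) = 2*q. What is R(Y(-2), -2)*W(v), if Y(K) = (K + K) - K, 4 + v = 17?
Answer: -1768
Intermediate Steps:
v = 13 (v = -4 + 17 = 13)
Y(K) = K (Y(K) = 2*K - K = K)
W(g) = 34*g
R(Y(-2), -2)*W(v) = (2*(-2))*(34*13) = -4*442 = -1768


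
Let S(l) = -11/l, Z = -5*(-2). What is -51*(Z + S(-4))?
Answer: -2601/4 ≈ -650.25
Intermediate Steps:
Z = 10
-51*(Z + S(-4)) = -51*(10 - 11/(-4)) = -51*(10 - 11*(-¼)) = -51*(10 + 11/4) = -51*51/4 = -2601/4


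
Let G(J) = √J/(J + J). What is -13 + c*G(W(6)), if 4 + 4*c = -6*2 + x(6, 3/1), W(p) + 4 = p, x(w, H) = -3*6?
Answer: -13 - 17*√2/8 ≈ -16.005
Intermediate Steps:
x(w, H) = -18
W(p) = -4 + p
c = -17/2 (c = -1 + (-6*2 - 18)/4 = -1 + (-12 - 18)/4 = -1 + (¼)*(-30) = -1 - 15/2 = -17/2 ≈ -8.5000)
G(J) = 1/(2*√J) (G(J) = √J/((2*J)) = (1/(2*J))*√J = 1/(2*√J))
-13 + c*G(W(6)) = -13 - 17/(4*√(-4 + 6)) = -13 - 17/(4*√2) = -13 - 17*√2/2/4 = -13 - 17*√2/8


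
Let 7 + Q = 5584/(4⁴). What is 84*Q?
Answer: 4977/4 ≈ 1244.3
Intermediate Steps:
Q = 237/16 (Q = -7 + 5584/(4⁴) = -7 + 5584/256 = -7 + 5584*(1/256) = -7 + 349/16 = 237/16 ≈ 14.813)
84*Q = 84*(237/16) = 4977/4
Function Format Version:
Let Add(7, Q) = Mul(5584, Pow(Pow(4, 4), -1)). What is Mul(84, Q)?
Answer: Rational(4977, 4) ≈ 1244.3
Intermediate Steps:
Q = Rational(237, 16) (Q = Add(-7, Mul(5584, Pow(Pow(4, 4), -1))) = Add(-7, Mul(5584, Pow(256, -1))) = Add(-7, Mul(5584, Rational(1, 256))) = Add(-7, Rational(349, 16)) = Rational(237, 16) ≈ 14.813)
Mul(84, Q) = Mul(84, Rational(237, 16)) = Rational(4977, 4)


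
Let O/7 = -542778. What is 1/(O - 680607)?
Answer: -1/4480053 ≈ -2.2321e-7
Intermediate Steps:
O = -3799446 (O = 7*(-542778) = -3799446)
1/(O - 680607) = 1/(-3799446 - 680607) = 1/(-4480053) = -1/4480053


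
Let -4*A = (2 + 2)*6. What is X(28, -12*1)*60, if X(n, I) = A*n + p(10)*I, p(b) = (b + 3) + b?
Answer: -26640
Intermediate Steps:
p(b) = 3 + 2*b (p(b) = (3 + b) + b = 3 + 2*b)
A = -6 (A = -(2 + 2)*6/4 = -6 ≈ -6.0000)
X(n, I) = -6*n + 23*I (X(n, I) = -6*n + (3 + 2*10)*I = -6*n + (3 + 20)*I = -6*n + 23*I)
X(28, -12*1)*60 = (-6*28 + 23*(-12*1))*60 = (-168 + 23*(-12))*60 = (-168 - 276)*60 = -444*60 = -26640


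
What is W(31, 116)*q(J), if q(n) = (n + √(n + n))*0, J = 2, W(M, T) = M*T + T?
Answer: 0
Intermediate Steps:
W(M, T) = T + M*T
q(n) = 0 (q(n) = (n + √(2*n))*0 = (n + √2*√n)*0 = 0)
W(31, 116)*q(J) = (116*(1 + 31))*0 = (116*32)*0 = 3712*0 = 0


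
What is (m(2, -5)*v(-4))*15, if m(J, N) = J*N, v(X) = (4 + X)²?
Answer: 0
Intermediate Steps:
(m(2, -5)*v(-4))*15 = ((2*(-5))*(4 - 4)²)*15 = -10*0²*15 = -10*0*15 = 0*15 = 0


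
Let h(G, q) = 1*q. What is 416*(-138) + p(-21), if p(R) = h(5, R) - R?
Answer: -57408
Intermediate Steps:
h(G, q) = q
p(R) = 0 (p(R) = R - R = 0)
416*(-138) + p(-21) = 416*(-138) + 0 = -57408 + 0 = -57408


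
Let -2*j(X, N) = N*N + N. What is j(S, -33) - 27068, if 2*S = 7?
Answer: -27596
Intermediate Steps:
S = 7/2 (S = (1/2)*7 = 7/2 ≈ 3.5000)
j(X, N) = -N/2 - N**2/2 (j(X, N) = -(N*N + N)/2 = -(N**2 + N)/2 = -(N + N**2)/2 = -N/2 - N**2/2)
j(S, -33) - 27068 = -1/2*(-33)*(1 - 33) - 27068 = -1/2*(-33)*(-32) - 27068 = -528 - 27068 = -27596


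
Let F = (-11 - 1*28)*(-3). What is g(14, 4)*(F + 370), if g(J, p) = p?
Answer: 1948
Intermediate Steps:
F = 117 (F = (-11 - 28)*(-3) = -39*(-3) = 117)
g(14, 4)*(F + 370) = 4*(117 + 370) = 4*487 = 1948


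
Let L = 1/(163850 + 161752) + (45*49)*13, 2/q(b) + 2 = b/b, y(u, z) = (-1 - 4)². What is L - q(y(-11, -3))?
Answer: 9334032535/325602 ≈ 28667.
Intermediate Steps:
y(u, z) = 25 (y(u, z) = (-5)² = 25)
q(b) = -2 (q(b) = 2/(-2 + b/b) = 2/(-2 + 1) = 2/(-1) = 2*(-1) = -2)
L = 9333381331/325602 (L = 1/325602 + 2205*13 = 1/325602 + 28665 = 9333381331/325602 ≈ 28665.)
L - q(y(-11, -3)) = 9333381331/325602 - 1*(-2) = 9333381331/325602 + 2 = 9334032535/325602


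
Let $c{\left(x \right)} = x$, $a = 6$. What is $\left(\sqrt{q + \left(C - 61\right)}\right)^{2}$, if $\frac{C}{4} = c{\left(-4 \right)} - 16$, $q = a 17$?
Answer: $-39$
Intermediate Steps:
$q = 102$ ($q = 6 \cdot 17 = 102$)
$C = -80$ ($C = 4 \left(-4 - 16\right) = 4 \left(-20\right) = -80$)
$\left(\sqrt{q + \left(C - 61\right)}\right)^{2} = \left(\sqrt{102 - 141}\right)^{2} = \left(\sqrt{-39}\right)^{2} = \left(i \sqrt{39}\right)^{2} = -39$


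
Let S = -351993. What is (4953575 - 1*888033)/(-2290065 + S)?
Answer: -2032771/1321029 ≈ -1.5388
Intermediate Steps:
(4953575 - 1*888033)/(-2290065 + S) = (4953575 - 1*888033)/(-2290065 - 351993) = (4953575 - 888033)/(-2642058) = 4065542*(-1/2642058) = -2032771/1321029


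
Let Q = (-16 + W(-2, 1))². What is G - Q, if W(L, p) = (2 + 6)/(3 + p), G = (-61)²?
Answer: 3525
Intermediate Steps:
G = 3721
W(L, p) = 8/(3 + p)
Q = 196 (Q = (-16 + 8/(3 + 1))² = (-16 + 8/4)² = (-16 + 8*(¼))² = (-16 + 2)² = (-14)² = 196)
G - Q = 3721 - 1*196 = 3721 - 196 = 3525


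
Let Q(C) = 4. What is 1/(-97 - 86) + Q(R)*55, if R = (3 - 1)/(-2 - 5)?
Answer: 40259/183 ≈ 219.99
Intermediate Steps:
R = -2/7 (R = 2/(-7) = 2*(-1/7) = -2/7 ≈ -0.28571)
1/(-97 - 86) + Q(R)*55 = 1/(-97 - 86) + 4*55 = 1/(-183) + 220 = -1/183 + 220 = 40259/183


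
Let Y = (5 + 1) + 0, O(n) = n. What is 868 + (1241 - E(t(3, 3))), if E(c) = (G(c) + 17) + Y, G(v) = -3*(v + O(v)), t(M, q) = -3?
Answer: 2068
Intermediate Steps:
G(v) = -6*v (G(v) = -3*(v + v) = -6*v)
Y = 6 (Y = 6 + 0 = 6)
E(c) = 23 - 6*c (E(c) = (-6*c + 17) + 6 = (17 - 6*c) + 6 = 23 - 6*c)
868 + (1241 - E(t(3, 3))) = 868 + (1241 - (23 - 6*(-3))) = 868 + (1241 - (23 + 18)) = 868 + (1241 - 1*41) = 868 + (1241 - 41) = 868 + 1200 = 2068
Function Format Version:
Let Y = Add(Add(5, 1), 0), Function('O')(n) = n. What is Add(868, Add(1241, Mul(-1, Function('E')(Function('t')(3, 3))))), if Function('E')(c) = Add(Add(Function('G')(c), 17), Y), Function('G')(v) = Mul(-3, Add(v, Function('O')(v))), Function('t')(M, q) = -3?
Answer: 2068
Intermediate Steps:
Function('G')(v) = Mul(-6, v) (Function('G')(v) = Mul(-3, Add(v, v)) = Mul(-3, Mul(2, v)) = Mul(-6, v))
Y = 6 (Y = Add(6, 0) = 6)
Function('E')(c) = Add(23, Mul(-6, c)) (Function('E')(c) = Add(Add(Mul(-6, c), 17), 6) = Add(Add(17, Mul(-6, c)), 6) = Add(23, Mul(-6, c)))
Add(868, Add(1241, Mul(-1, Function('E')(Function('t')(3, 3))))) = Add(868, Add(1241, Mul(-1, Add(23, Mul(-6, -3))))) = Add(868, Add(1241, Mul(-1, Add(23, 18)))) = Add(868, Add(1241, Mul(-1, 41))) = Add(868, Add(1241, -41)) = Add(868, 1200) = 2068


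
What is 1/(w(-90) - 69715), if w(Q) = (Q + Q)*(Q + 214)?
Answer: -1/92035 ≈ -1.0865e-5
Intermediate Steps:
w(Q) = 2*Q*(214 + Q) (w(Q) = (2*Q)*(214 + Q) = 2*Q*(214 + Q))
1/(w(-90) - 69715) = 1/(2*(-90)*(214 - 90) - 69715) = 1/(2*(-90)*124 - 69715) = 1/(-22320 - 69715) = 1/(-92035) = -1/92035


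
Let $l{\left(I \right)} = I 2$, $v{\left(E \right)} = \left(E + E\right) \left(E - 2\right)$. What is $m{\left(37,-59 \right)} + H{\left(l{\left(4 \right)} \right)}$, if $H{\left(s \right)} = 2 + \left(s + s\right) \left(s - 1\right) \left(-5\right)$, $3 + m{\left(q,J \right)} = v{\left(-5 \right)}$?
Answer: $-491$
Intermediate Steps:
$v{\left(E \right)} = 2 E \left(-2 + E\right)$
$l{\left(I \right)} = 2 I$
$m{\left(q,J \right)} = 67$ ($m{\left(q,J \right)} = -3 + 2 \left(-5\right) \left(-2 - 5\right) = -3 + 2 \left(-5\right) \left(-7\right) = -3 + 70 = 67$)
$H{\left(s \right)} = 2 - 10 s \left(-1 + s\right)$ ($H{\left(s \right)} = 2 + 2 s \left(-1 + s\right) \left(-5\right) = 2 - 10 s \left(-1 + s\right)$)
$m{\left(37,-59 \right)} + H{\left(l{\left(4 \right)} \right)} = 67 + \left(2 - 10 \left(2 \cdot 4\right)^{2} + 10 \cdot 2 \cdot 4\right) = 67 + \left(2 - 10 \cdot 8^{2} + 10 \cdot 8\right) = 67 + \left(2 - 640 + 80\right) = 67 - 558 = -491$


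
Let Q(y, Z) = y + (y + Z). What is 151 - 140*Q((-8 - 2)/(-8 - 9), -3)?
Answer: 6907/17 ≈ 406.29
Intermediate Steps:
Q(y, Z) = Z + 2*y (Q(y, Z) = y + (Z + y) = Z + 2*y)
151 - 140*Q((-8 - 2)/(-8 - 9), -3) = 151 - 140*(-3 + 2*((-8 - 2)/(-8 - 9))) = 151 - 140*(-3 + 2*(-10/(-17))) = 151 - 140*(-3 + 2*(-10*(-1/17))) = 151 - 140*(-3 + 2*(10/17)) = 151 - 140*(-3 + 20/17) = 151 - 140*(-31/17) = 151 + 4340/17 = 6907/17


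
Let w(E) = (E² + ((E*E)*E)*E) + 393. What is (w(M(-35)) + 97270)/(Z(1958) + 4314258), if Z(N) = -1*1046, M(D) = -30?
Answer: 908563/4313212 ≈ 0.21065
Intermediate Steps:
Z(N) = -1046
w(E) = 393 + E² + E⁴ (w(E) = (E² + (E²*E)*E) + 393 = (E² + E³*E) + 393 = (E² + E⁴) + 393 = 393 + E² + E⁴)
(w(M(-35)) + 97270)/(Z(1958) + 4314258) = ((393 + (-30)² + (-30)⁴) + 97270)/(-1046 + 4314258) = ((393 + 900 + 810000) + 97270)/4313212 = (811293 + 97270)*(1/4313212) = 908563*(1/4313212) = 908563/4313212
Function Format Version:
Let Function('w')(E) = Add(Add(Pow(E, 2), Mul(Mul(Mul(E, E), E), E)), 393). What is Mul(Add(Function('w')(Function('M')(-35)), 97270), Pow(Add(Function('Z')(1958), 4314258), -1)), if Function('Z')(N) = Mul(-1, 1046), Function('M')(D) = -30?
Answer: Rational(908563, 4313212) ≈ 0.21065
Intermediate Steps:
Function('Z')(N) = -1046
Function('w')(E) = Add(393, Pow(E, 2), Pow(E, 4)) (Function('w')(E) = Add(Add(Pow(E, 2), Mul(Mul(Pow(E, 2), E), E)), 393) = Add(Add(Pow(E, 2), Mul(Pow(E, 3), E)), 393) = Add(Add(Pow(E, 2), Pow(E, 4)), 393) = Add(393, Pow(E, 2), Pow(E, 4)))
Mul(Add(Function('w')(Function('M')(-35)), 97270), Pow(Add(Function('Z')(1958), 4314258), -1)) = Mul(Add(Add(393, Pow(-30, 2), Pow(-30, 4)), 97270), Pow(Add(-1046, 4314258), -1)) = Mul(Add(Add(393, 900, 810000), 97270), Pow(4313212, -1)) = Mul(Add(811293, 97270), Rational(1, 4313212)) = Mul(908563, Rational(1, 4313212)) = Rational(908563, 4313212)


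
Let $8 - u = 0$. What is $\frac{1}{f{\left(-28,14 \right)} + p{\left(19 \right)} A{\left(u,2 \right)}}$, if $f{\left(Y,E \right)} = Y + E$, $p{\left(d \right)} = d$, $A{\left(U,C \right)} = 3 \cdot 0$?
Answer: $- \frac{1}{14} \approx -0.071429$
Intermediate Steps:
$u = 8$ ($u = 8 - 0 = 8 + 0 = 8$)
$A{\left(U,C \right)} = 0$
$f{\left(Y,E \right)} = E + Y$
$\frac{1}{f{\left(-28,14 \right)} + p{\left(19 \right)} A{\left(u,2 \right)}} = \frac{1}{\left(14 - 28\right) + 19 \cdot 0} = \frac{1}{-14 + 0} = \frac{1}{-14} = - \frac{1}{14}$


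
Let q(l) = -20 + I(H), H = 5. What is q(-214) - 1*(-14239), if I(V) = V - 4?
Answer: 14220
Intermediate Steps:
I(V) = -4 + V
q(l) = -19 (q(l) = -20 + (-4 + 5) = -20 + 1 = -19)
q(-214) - 1*(-14239) = -19 - 1*(-14239) = -19 + 14239 = 14220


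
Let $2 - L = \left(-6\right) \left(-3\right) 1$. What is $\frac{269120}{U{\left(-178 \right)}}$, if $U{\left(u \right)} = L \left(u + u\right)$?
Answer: $\frac{4205}{89} \approx 47.247$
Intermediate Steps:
$L = -16$ ($L = 2 - \left(-6\right) \left(-3\right) 1 = 2 - 18 \cdot 1 = 2 - 18 = -16$)
$U{\left(u \right)} = - 32 u$ ($U{\left(u \right)} = - 16 \left(u + u\right) = - 16 \cdot 2 u = - 32 u$)
$\frac{269120}{U{\left(-178 \right)}} = \frac{269120}{\left(-32\right) \left(-178\right)} = \frac{269120}{5696} = 269120 \cdot \frac{1}{5696} = \frac{4205}{89}$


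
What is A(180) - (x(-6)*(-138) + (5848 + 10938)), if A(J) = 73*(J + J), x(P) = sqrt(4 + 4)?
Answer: 9494 + 276*sqrt(2) ≈ 9884.3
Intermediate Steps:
x(P) = 2*sqrt(2) (x(P) = sqrt(8) = 2*sqrt(2))
A(J) = 146*J (A(J) = 73*(2*J) = 146*J)
A(180) - (x(-6)*(-138) + (5848 + 10938)) = 146*180 - ((2*sqrt(2))*(-138) + (5848 + 10938)) = 26280 - (-276*sqrt(2) + 16786) = 26280 - (16786 - 276*sqrt(2)) = 26280 + (-16786 + 276*sqrt(2)) = 9494 + 276*sqrt(2)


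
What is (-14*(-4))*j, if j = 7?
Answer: 392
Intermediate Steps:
(-14*(-4))*j = -14*(-4)*7 = 56*7 = 392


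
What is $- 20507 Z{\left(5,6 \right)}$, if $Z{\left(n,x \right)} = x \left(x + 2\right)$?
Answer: $-984336$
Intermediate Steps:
$Z{\left(n,x \right)} = x \left(2 + x\right)$
$- 20507 Z{\left(5,6 \right)} = - 20507 \cdot 6 \left(2 + 6\right) = - 20507 \cdot 6 \cdot 8 = \left(-20507\right) 48 = -984336$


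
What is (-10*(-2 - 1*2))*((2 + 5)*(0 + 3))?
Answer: 840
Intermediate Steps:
(-10*(-2 - 1*2))*((2 + 5)*(0 + 3)) = (-10*(-2 - 2))*(7*3) = -10*(-4)*21 = 40*21 = 840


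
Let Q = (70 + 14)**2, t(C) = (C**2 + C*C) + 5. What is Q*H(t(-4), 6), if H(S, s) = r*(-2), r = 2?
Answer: -28224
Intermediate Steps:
t(C) = 5 + 2*C**2 (t(C) = (C**2 + C**2) + 5 = 2*C**2 + 5 = 5 + 2*C**2)
H(S, s) = -4 (H(S, s) = 2*(-2) = -4)
Q = 7056 (Q = 84**2 = 7056)
Q*H(t(-4), 6) = 7056*(-4) = -28224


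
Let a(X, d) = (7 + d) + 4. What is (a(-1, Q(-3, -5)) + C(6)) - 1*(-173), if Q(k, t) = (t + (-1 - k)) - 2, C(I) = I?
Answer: 185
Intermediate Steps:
Q(k, t) = -3 + t - k (Q(k, t) = (-1 + t - k) - 2 = -3 + t - k)
a(X, d) = 11 + d
(a(-1, Q(-3, -5)) + C(6)) - 1*(-173) = ((11 + (-3 - 5 - 1*(-3))) + 6) - 1*(-173) = ((11 + (-3 - 5 + 3)) + 6) + 173 = ((11 - 5) + 6) + 173 = (6 + 6) + 173 = 12 + 173 = 185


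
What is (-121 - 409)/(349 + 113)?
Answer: -265/231 ≈ -1.1472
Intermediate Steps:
(-121 - 409)/(349 + 113) = -530/462 = -530*1/462 = -265/231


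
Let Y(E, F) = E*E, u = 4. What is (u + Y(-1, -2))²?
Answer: 25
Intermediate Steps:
Y(E, F) = E²
(u + Y(-1, -2))² = (4 + (-1)²)² = (4 + 1)² = 5² = 25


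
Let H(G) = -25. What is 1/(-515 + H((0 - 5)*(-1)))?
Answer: -1/540 ≈ -0.0018519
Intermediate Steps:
1/(-515 + H((0 - 5)*(-1))) = 1/(-515 - 25) = 1/(-540) = -1/540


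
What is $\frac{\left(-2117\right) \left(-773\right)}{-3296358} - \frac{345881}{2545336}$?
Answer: $- \frac{2652719895287}{4195169343144} \approx -0.63233$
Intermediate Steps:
$\frac{\left(-2117\right) \left(-773\right)}{-3296358} - \frac{345881}{2545336} = 1636441 \left(- \frac{1}{3296358}\right) - \frac{345881}{2545336} = - \frac{1636441}{3296358} - \frac{345881}{2545336} = - \frac{2652719895287}{4195169343144}$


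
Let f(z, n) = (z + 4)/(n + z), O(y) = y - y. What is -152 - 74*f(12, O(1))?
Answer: -752/3 ≈ -250.67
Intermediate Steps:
O(y) = 0
f(z, n) = (4 + z)/(n + z)
-152 - 74*f(12, O(1)) = -152 - 74*(4 + 12)/(0 + 12) = -152 - 74*16/12 = -152 - 37*16/6 = -152 - 74*4/3 = -152 - 296/3 = -752/3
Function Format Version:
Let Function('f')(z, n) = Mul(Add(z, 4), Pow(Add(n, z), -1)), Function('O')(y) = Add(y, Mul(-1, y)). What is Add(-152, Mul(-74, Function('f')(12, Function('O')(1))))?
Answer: Rational(-752, 3) ≈ -250.67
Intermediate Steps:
Function('O')(y) = 0
Function('f')(z, n) = Mul(Pow(Add(n, z), -1), Add(4, z)) (Function('f')(z, n) = Mul(Add(4, z), Pow(Add(n, z), -1)) = Mul(Pow(Add(n, z), -1), Add(4, z)))
Add(-152, Mul(-74, Function('f')(12, Function('O')(1)))) = Add(-152, Mul(-74, Mul(Pow(Add(0, 12), -1), Add(4, 12)))) = Add(-152, Mul(-74, Mul(Pow(12, -1), 16))) = Add(-152, Mul(-74, Mul(Rational(1, 12), 16))) = Add(-152, Mul(-74, Rational(4, 3))) = Add(-152, Rational(-296, 3)) = Rational(-752, 3)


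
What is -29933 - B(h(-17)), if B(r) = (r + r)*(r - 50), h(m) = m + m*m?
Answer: -150701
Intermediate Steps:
h(m) = m + m²
B(r) = 2*r*(-50 + r) (B(r) = (2*r)*(-50 + r) = 2*r*(-50 + r))
-29933 - B(h(-17)) = -29933 - 2*(-17*(1 - 17))*(-50 - 17*(1 - 17)) = -29933 - 2*(-17*(-16))*(-50 - 17*(-16)) = -29933 - 2*272*(-50 + 272) = -29933 - 2*272*222 = -29933 - 1*120768 = -29933 - 120768 = -150701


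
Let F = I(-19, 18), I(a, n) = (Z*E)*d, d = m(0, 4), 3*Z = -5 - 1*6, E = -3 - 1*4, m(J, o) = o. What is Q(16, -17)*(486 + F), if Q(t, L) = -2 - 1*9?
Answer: -19426/3 ≈ -6475.3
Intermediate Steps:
Q(t, L) = -11 (Q(t, L) = -2 - 9 = -11)
E = -7 (E = -3 - 4 = -7)
Z = -11/3 (Z = (-5 - 1*6)/3 = (-5 - 6)/3 = (⅓)*(-11) = -11/3 ≈ -3.6667)
d = 4
I(a, n) = 308/3 (I(a, n) = -11/3*(-7)*4 = (77/3)*4 = 308/3)
F = 308/3 ≈ 102.67
Q(16, -17)*(486 + F) = -11*(486 + 308/3) = -11*1766/3 = -19426/3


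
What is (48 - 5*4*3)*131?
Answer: -1572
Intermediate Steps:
(48 - 5*4*3)*131 = (48 - 20*3)*131 = (48 - 60)*131 = -12*131 = -1572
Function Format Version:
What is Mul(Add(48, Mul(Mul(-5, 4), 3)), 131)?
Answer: -1572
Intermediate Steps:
Mul(Add(48, Mul(Mul(-5, 4), 3)), 131) = Mul(Add(48, Mul(-20, 3)), 131) = Mul(Add(48, -60), 131) = Mul(-12, 131) = -1572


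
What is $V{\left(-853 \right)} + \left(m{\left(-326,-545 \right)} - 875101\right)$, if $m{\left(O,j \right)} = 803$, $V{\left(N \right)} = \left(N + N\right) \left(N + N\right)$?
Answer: $2036138$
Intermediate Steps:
$V{\left(N \right)} = 4 N^{2}$ ($V{\left(N \right)} = 2 N 2 N = 4 N^{2}$)
$V{\left(-853 \right)} + \left(m{\left(-326,-545 \right)} - 875101\right) = 4 \left(-853\right)^{2} + \left(803 - 875101\right) = 4 \cdot 727609 + \left(803 - 875101\right) = 2910436 - 874298 = 2036138$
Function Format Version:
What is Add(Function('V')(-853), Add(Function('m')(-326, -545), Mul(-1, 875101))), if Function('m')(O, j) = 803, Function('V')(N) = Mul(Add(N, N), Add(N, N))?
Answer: 2036138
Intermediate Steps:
Function('V')(N) = Mul(4, Pow(N, 2)) (Function('V')(N) = Mul(Mul(2, N), Mul(2, N)) = Mul(4, Pow(N, 2)))
Add(Function('V')(-853), Add(Function('m')(-326, -545), Mul(-1, 875101))) = Add(Mul(4, Pow(-853, 2)), Add(803, Mul(-1, 875101))) = Add(Mul(4, 727609), Add(803, -875101)) = Add(2910436, -874298) = 2036138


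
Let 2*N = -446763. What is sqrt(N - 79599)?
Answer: 9*I*sqrt(14962)/2 ≈ 550.44*I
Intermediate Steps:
N = -446763/2 (N = (1/2)*(-446763) = -446763/2 ≈ -2.2338e+5)
sqrt(N - 79599) = sqrt(-446763/2 - 79599) = sqrt(-605961/2) = 9*I*sqrt(14962)/2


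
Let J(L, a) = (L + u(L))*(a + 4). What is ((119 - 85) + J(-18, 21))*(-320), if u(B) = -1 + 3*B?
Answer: 573120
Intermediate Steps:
J(L, a) = (-1 + 4*L)*(4 + a) (J(L, a) = (L + (-1 + 3*L))*(a + 4) = (-1 + 4*L)*(4 + a))
((119 - 85) + J(-18, 21))*(-320) = ((119 - 85) + (-4 - 1*21 + 16*(-18) + 4*(-18)*21))*(-320) = (34 + (-4 - 21 - 288 - 1512))*(-320) = (34 - 1825)*(-320) = -1791*(-320) = 573120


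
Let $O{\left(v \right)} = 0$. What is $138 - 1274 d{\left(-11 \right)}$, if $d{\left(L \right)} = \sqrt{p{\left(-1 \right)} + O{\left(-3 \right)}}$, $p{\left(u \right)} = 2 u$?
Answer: $138 - 1274 i \sqrt{2} \approx 138.0 - 1801.7 i$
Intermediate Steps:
$d{\left(L \right)} = i \sqrt{2}$ ($d{\left(L \right)} = \sqrt{2 \left(-1\right) + 0} = \sqrt{-2 + 0} = \sqrt{-2} = i \sqrt{2}$)
$138 - 1274 d{\left(-11 \right)} = 138 - 1274 i \sqrt{2}$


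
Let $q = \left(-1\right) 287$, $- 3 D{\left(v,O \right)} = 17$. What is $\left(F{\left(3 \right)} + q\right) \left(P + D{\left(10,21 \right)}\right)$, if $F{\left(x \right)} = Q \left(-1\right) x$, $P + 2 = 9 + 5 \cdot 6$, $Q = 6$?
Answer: $- \frac{28670}{3} \approx -9556.7$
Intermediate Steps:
$D{\left(v,O \right)} = - \frac{17}{3}$ ($D{\left(v,O \right)} = \left(- \frac{1}{3}\right) 17 = - \frac{17}{3}$)
$P = 37$ ($P = -2 + \left(9 + 5 \cdot 6\right) = -2 + \left(9 + 30\right) = -2 + 39 = 37$)
$q = -287$
$F{\left(x \right)} = - 6 x$ ($F{\left(x \right)} = 6 \left(-1\right) x = - 6 x$)
$\left(F{\left(3 \right)} + q\right) \left(P + D{\left(10,21 \right)}\right) = \left(\left(-6\right) 3 - 287\right) \left(37 - \frac{17}{3}\right) = \left(-18 - 287\right) \frac{94}{3} = \left(-305\right) \frac{94}{3} = - \frac{28670}{3}$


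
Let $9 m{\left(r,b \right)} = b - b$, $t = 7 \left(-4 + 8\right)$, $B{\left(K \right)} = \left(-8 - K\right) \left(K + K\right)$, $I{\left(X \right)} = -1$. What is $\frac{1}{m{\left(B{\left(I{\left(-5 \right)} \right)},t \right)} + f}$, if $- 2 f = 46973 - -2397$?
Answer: $- \frac{1}{24685} \approx -4.051 \cdot 10^{-5}$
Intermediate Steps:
$f = -24685$ ($f = - \frac{46973 - -2397}{2} = - \frac{46973 + 2397}{2} = \left(- \frac{1}{2}\right) 49370 = -24685$)
$B{\left(K \right)} = 2 K \left(-8 - K\right)$ ($B{\left(K \right)} = \left(-8 - K\right) 2 K = 2 K \left(-8 - K\right)$)
$t = 28$ ($t = 7 \cdot 4 = 28$)
$m{\left(r,b \right)} = 0$ ($m{\left(r,b \right)} = \frac{b - b}{9} = \frac{1}{9} \cdot 0 = 0$)
$\frac{1}{m{\left(B{\left(I{\left(-5 \right)} \right)},t \right)} + f} = \frac{1}{0 - 24685} = \frac{1}{-24685} = - \frac{1}{24685}$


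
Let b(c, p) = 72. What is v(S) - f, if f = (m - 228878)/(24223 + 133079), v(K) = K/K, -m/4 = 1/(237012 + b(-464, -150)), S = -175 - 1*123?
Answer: 22889274781/9323446842 ≈ 2.4550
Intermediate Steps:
S = -298 (S = -175 - 123 = -298)
m = -1/59271 (m = -4/(237012 + 72) = -4/237084 = -4*1/237084 = -1/59271 ≈ -1.6872e-5)
v(K) = 1
f = -13565827939/9323446842 (f = (-1/59271 - 228878)/(24223 + 133079) = -13565827939/59271/157302 = -13565827939/59271*1/157302 = -13565827939/9323446842 ≈ -1.4550)
v(S) - f = 1 - 1*(-13565827939/9323446842) = 1 + 13565827939/9323446842 = 22889274781/9323446842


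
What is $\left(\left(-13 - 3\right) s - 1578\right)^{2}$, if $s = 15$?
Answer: $3305124$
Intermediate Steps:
$\left(\left(-13 - 3\right) s - 1578\right)^{2} = \left(\left(-13 - 3\right) 15 - 1578\right)^{2} = \left(\left(-16\right) 15 - 1578\right)^{2} = \left(-240 - 1578\right)^{2} = \left(-1818\right)^{2} = 3305124$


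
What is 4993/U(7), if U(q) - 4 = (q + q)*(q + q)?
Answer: 4993/200 ≈ 24.965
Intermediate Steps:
U(q) = 4 + 4*q**2 (U(q) = 4 + (q + q)*(q + q) = 4 + (2*q)*(2*q) = 4 + 4*q**2)
4993/U(7) = 4993/(4 + 4*7**2) = 4993/(4 + 4*49) = 4993/(4 + 196) = 4993/200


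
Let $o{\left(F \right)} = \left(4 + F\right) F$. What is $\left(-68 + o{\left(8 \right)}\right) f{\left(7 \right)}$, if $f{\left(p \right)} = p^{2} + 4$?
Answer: $1484$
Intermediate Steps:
$o{\left(F \right)} = F \left(4 + F\right)$
$f{\left(p \right)} = 4 + p^{2}$
$\left(-68 + o{\left(8 \right)}\right) f{\left(7 \right)} = \left(-68 + 8 \left(4 + 8\right)\right) \left(4 + 7^{2}\right) = \left(-68 + 8 \cdot 12\right) \left(4 + 49\right) = \left(-68 + 96\right) 53 = 28 \cdot 53 = 1484$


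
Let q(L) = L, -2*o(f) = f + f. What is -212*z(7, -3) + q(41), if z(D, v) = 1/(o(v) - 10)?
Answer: 499/7 ≈ 71.286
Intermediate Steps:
o(f) = -f (o(f) = -(f + f)/2 = -f)
z(D, v) = 1/(-10 - v) (z(D, v) = 1/(-v - 10) = 1/(-10 - v))
-212*z(7, -3) + q(41) = -(-212)/(10 - 3) + 41 = -(-212)/7 + 41 = -212*(-⅐) + 41 = 212/7 + 41 = 499/7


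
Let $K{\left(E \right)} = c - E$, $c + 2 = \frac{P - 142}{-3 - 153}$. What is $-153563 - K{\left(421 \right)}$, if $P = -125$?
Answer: $- \frac{7963369}{52} \approx -1.5314 \cdot 10^{5}$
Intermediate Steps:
$c = - \frac{15}{52}$ ($c = -2 + \frac{-125 - 142}{-3 - 153} = -2 - \frac{267}{-156} = -2 - - \frac{89}{52} = -2 + \frac{89}{52} = - \frac{15}{52} \approx -0.28846$)
$K{\left(E \right)} = - \frac{15}{52} - E$
$-153563 - K{\left(421 \right)} = -153563 - \left(- \frac{15}{52} - 421\right) = -153563 - - \frac{21907}{52} = -153563 + \frac{21907}{52} = - \frac{7963369}{52}$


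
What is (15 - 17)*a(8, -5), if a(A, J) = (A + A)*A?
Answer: -256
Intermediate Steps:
a(A, J) = 2*A² (a(A, J) = (2*A)*A = 2*A²)
(15 - 17)*a(8, -5) = (15 - 17)*(2*8²) = -4*64 = -2*128 = -256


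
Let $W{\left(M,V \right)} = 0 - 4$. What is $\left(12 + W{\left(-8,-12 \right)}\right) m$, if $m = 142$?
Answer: $1136$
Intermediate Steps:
$W{\left(M,V \right)} = -4$ ($W{\left(M,V \right)} = 0 - 4 = -4$)
$\left(12 + W{\left(-8,-12 \right)}\right) m = \left(12 - 4\right) 142 = 8 \cdot 142 = 1136$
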